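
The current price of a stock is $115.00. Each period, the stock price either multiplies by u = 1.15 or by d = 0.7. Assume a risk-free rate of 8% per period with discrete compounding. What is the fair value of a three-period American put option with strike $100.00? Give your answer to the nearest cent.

$3.64

Risk-neutral probability p = (1 + 0.08 − 0.7)/(1.15 − 0.7) = 0.3800/0.4500 = 0.8444
Terminal stock prices: S_uuu = 174.9, S_uud = 106.5, S_udd = 64.8, S_ddd = 39.44
Terminal payoffs (K − S): max(-74.9, 0) = 0, max(-6.461, 0) = 0, max(35.2, 0) = 35.2, max(60.56, 0) = 60.56
Node uu (S = 152.1): continuation = 1/1.08·[0.8444·0.0000 + 0.1556·0.0000] = 0.0000; exercise value = 0.0000 ≤ continuation, so V_uu = 0.0000
Node ud (S = 92.57): continuation = 1/1.08·[0.8444·0.0000 + 0.1556·35.1975] = 5.0696; exercise value = 7.4250 > continuation, so V_ud = 7.4250 (exercise)
Node dd (S = 56.35): continuation = 1/1.08·[0.8444·35.1975 + 0.1556·60.5550] = 36.2426; exercise value = 43.6500 > continuation, so V_dd = 43.6500 (exercise)
Node u (S = 132.2): continuation = 1/1.08·[0.8444·0.0000 + 0.1556·7.4250] = 1.0694; exercise value = 0.0000 ≤ continuation, so V_u = 1.0694
Node d (S = 80.5): continuation = 1/1.08·[0.8444·7.4250 + 0.1556·43.6500] = 12.0926; exercise value = 19.5000 > continuation, so V_d = 19.5000 (exercise)
Node 0 (S = 115): continuation = 1/1.08·[0.8444·1.0694 + 0.1556·19.5000] = 3.6448; exercise value = 0.0000 ≤ continuation, so V_0 = 3.6448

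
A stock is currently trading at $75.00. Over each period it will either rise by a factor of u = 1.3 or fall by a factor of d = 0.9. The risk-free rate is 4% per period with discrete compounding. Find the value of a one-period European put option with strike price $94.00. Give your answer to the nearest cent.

$16.56

Risk-neutral probability p = (1 + 0.04 − 0.9)/(1.3 − 0.9) = 0.1400/0.4000 = 0.3500
Terminal stock prices: S_u = 97.5, S_d = 67.5
Terminal payoffs (K − S): max(-3.5, 0) = 0, max(26.5, 0) = 26.5
Node 0 (S = 75): V_0 = 1/1.04·[0.3500·0.0000 + 0.6500·26.5000] = 16.5625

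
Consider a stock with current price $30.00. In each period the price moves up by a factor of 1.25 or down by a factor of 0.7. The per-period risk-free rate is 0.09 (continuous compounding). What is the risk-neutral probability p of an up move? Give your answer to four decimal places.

Risk-neutral probability p = (e^0.09 − 0.7)/(1.25 − 0.7) = 0.3942/0.5500 = 0.7167

p = 0.7167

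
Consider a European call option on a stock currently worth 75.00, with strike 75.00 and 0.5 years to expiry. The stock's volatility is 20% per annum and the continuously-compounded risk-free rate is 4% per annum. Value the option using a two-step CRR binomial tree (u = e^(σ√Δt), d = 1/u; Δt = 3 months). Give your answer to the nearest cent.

4.49

CRR parameters: u = e^(σ√Δt) = e^(0.2·√0.25) = 1.1052, d = 1/u = 0.9048
Per-period rate: rΔt = 0.04·0.25 = 0.01, so R = e^0.01 = 1.0101
Risk-neutral probability p = (e^0.01 − 0.9048)/(1.1052 − 0.9048) = 0.1052/0.2003 = 0.5252
Terminal stock prices: S_uu = 91.61, S_ud = 75, S_dd = 61.4
Terminal payoffs (S − K): max(16.61, 0) = 16.61, max(0, 0) = 0, max(-13.6, 0) = 0
Node u (S = 82.89): V_u = e^(−0.01)·[0.5252·16.6052 + 0.4748·0.0000] = 8.6341
Node d (S = 67.86): V_d = e^(−0.01)·[0.5252·0.0000 + 0.4748·0.0000] = 0.0000
Node 0 (S = 75): V_0 = e^(−0.01)·[0.5252·8.6341 + 0.4748·0.0000] = 4.4894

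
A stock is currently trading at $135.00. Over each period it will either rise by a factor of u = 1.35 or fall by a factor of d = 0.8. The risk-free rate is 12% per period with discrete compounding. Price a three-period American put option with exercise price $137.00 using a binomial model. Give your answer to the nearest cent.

$12.30

Risk-neutral probability p = (1 + 0.12 − 0.8)/(1.35 − 0.8) = 0.3200/0.5500 = 0.5818
Terminal stock prices: S_uuu = 332.2, S_uud = 196.8, S_udd = 116.6, S_ddd = 69.12
Terminal payoffs (K − S): max(-195.2, 0) = 0, max(-59.83, 0) = 0, max(20.36, 0) = 20.36, max(67.88, 0) = 67.88
Node uu (S = 246): continuation = 1/1.12·[0.5818·0.0000 + 0.4182·0.0000] = 0.0000; exercise value = 0.0000 ≤ continuation, so V_uu = 0.0000
Node ud (S = 145.8): continuation = 1/1.12·[0.5818·0.0000 + 0.4182·20.3600] = 7.6019; exercise value = 0.0000 ≤ continuation, so V_ud = 7.6019
Node dd (S = 86.4): continuation = 1/1.12·[0.5818·20.3600 + 0.4182·67.8800] = 35.9214; exercise value = 50.6000 > continuation, so V_dd = 50.6000 (exercise)
Node u (S = 182.2): continuation = 1/1.12·[0.5818·0.0000 + 0.4182·7.6019] = 2.8384; exercise value = 0.0000 ≤ continuation, so V_u = 2.8384
Node d (S = 108): continuation = 1/1.12·[0.5818·7.6019 + 0.4182·50.6000] = 22.8419; exercise value = 29.0000 > continuation, so V_d = 29.0000 (exercise)
Node 0 (S = 135): continuation = 1/1.12·[0.5818·2.8384 + 0.4182·29.0000] = 12.3024; exercise value = 2.0000 ≤ continuation, so V_0 = 12.3024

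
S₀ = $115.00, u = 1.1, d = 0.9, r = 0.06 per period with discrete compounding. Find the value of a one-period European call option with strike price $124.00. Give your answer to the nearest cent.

$1.89

Risk-neutral probability p = (1 + 0.06 − 0.9)/(1.1 − 0.9) = 0.1600/0.2000 = 0.8000
Terminal stock prices: S_u = 126.5, S_d = 103.5
Terminal payoffs (S − K): max(2.5, 0) = 2.5, max(-20.5, 0) = 0
Node 0 (S = 115): V_0 = 1/1.06·[0.8000·2.5000 + 0.2000·0.0000] = 1.8868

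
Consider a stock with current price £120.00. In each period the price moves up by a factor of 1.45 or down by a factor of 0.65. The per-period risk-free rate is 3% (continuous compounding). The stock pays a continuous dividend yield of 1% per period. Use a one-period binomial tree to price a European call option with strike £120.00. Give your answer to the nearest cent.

Per-period risk-free factor R = e^0.03 = 1.0305; dividend-adjusted growth = e^(0.03−0.01) = 1.0202.
Risk-neutral probability p = (1.0202 − 0.65)/(1.45 − 0.65) = 0.3702/0.8000 = 0.4628
Terminal stock prices: S_u = 174, S_d = 78
Terminal payoffs (S − K): max(54, 0) = 54, max(-42, 0) = 0
Node 0 (S = 120): V_0 = e^(−0.03)·[0.4628·54.0000 + 0.5372·0.0000] = 24.2501

£24.25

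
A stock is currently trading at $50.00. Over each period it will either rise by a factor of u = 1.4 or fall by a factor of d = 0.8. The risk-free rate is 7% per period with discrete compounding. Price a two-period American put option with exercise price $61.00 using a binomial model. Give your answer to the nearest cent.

$11.88

Risk-neutral probability p = (1 + 0.07 − 0.8)/(1.4 − 0.8) = 0.2700/0.6000 = 0.4500
Terminal stock prices: S_uu = 98, S_ud = 56, S_dd = 32
Terminal payoffs (K − S): max(-37, 0) = 0, max(5, 0) = 5, max(29, 0) = 29
Node u (S = 70): continuation = 1/1.07·[0.4500·0.0000 + 0.5500·5.0000] = 2.5701; exercise value = 0.0000 ≤ continuation, so V_u = 2.5701
Node d (S = 40): continuation = 1/1.07·[0.4500·5.0000 + 0.5500·29.0000] = 17.0093; exercise value = 21.0000 > continuation, so V_d = 21.0000 (exercise)
Node 0 (S = 50): continuation = 1/1.07·[0.4500·2.5701 + 0.5500·21.0000] = 11.8753; exercise value = 11.0000 ≤ continuation, so V_0 = 11.8753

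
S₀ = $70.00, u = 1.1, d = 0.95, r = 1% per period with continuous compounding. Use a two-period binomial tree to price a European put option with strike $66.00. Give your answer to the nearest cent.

Risk-neutral probability p = (e^0.01 − 0.95)/(1.1 − 0.95) = 0.0601/0.1500 = 0.4003
Terminal stock prices: S_uu = 84.7, S_ud = 73.15, S_dd = 63.17
Terminal payoffs (K − S): max(-18.7, 0) = 0, max(-7.15, 0) = 0, max(2.825, 0) = 2.825
Node u (S = 77): V_u = e^(−0.01)·[0.4003·0.0000 + 0.5997·0.0000] = 0.0000
Node d (S = 66.5): V_d = e^(−0.01)·[0.4003·0.0000 + 0.5997·2.8250] = 1.6772
Node 0 (S = 70): V_0 = e^(−0.01)·[0.4003·0.0000 + 0.5997·1.6772] = 0.9958

$1.00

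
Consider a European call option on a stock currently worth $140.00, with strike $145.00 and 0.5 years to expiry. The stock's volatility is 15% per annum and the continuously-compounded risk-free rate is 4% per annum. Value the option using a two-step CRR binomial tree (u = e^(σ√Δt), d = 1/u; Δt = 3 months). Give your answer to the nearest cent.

$5.20

CRR parameters: u = e^(σ√Δt) = e^(0.15·√0.25) = 1.0779, d = 1/u = 0.9277
Per-period rate: rΔt = 0.04·0.25 = 0.01, so R = e^0.01 = 1.0101
Risk-neutral probability p = (e^0.01 − 0.9277)/(1.0779 − 0.9277) = 0.0823/0.1501 = 0.5482
Terminal stock prices: S_uu = 162.7, S_ud = 140, S_dd = 120.5
Terminal payoffs (S − K): max(17.66, 0) = 17.66, max(-5, 0) = 0, max(-24.5, 0) = 0
Node u (S = 150.9): V_u = e^(−0.01)·[0.5482·17.6568 + 0.4518·0.0000] = 9.5831
Node d (S = 129.9): V_d = e^(−0.01)·[0.5482·0.0000 + 0.4518·0.0000] = 0.0000
Node 0 (S = 140): V_0 = e^(−0.01)·[0.5482·9.5831 + 0.4518·0.0000] = 5.2012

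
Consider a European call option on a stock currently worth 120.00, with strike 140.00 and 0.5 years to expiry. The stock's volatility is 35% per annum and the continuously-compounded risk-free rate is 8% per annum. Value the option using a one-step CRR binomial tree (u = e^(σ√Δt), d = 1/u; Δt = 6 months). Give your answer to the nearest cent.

6.84

CRR parameters: u = e^(σ√Δt) = e^(0.35·√0.5) = 1.2808, d = 1/u = 0.7808
Per-period rate: rΔt = 0.08·0.5 = 0.04, so R = e^0.04 = 1.0408
Risk-neutral probability p = (e^0.04 − 0.7808)/(1.2808 − 0.7808) = 0.2601/0.5000 = 0.5201
Terminal stock prices: S_u = 153.7, S_d = 93.69
Terminal payoffs (S − K): max(13.7, 0) = 13.7, max(-46.31, 0) = 0
Node 0 (S = 120): V_0 = e^(−0.04)·[0.5201·13.6964 + 0.4799·0.0000] = 6.8436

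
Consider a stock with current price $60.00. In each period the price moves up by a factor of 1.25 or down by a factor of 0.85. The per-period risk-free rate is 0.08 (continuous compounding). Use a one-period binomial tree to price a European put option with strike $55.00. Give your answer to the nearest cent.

$1.54

Risk-neutral probability p = (e^0.08 − 0.85)/(1.25 − 0.85) = 0.2333/0.4000 = 0.5832
Terminal stock prices: S_u = 75, S_d = 51
Terminal payoffs (K − S): max(-20, 0) = 0, max(4, 0) = 4
Node 0 (S = 60): V_0 = e^(−0.08)·[0.5832·0.0000 + 0.4168·4.0000] = 1.5390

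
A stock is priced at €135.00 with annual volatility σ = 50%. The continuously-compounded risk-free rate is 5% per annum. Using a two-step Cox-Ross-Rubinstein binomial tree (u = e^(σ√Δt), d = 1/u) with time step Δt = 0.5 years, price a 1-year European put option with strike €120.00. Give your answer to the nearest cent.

€15.51

CRR parameters: u = e^(σ√Δt) = e^(0.5·√0.5) = 1.4241, d = 1/u = 0.7022
Per-period rate: rΔt = 0.05·0.5 = 0.025, so R = e^0.025 = 1.0253
Risk-neutral probability p = (e^0.025 − 0.7022)/(1.4241 − 0.7022) = 0.3231/0.7219 = 0.4476
Terminal stock prices: S_uu = 273.8, S_ud = 135, S_dd = 66.56
Terminal payoffs (K − S): max(-153.8, 0) = 0, max(-15, 0) = 0, max(53.44, 0) = 53.44
Node u (S = 192.3): V_u = e^(−0.025)·[0.4476·0.0000 + 0.5524·0.0000] = 0.0000
Node d (S = 94.8): V_d = e^(−0.025)·[0.4476·0.0000 + 0.5524·53.4357] = 28.7898
Node 0 (S = 135): V_0 = e^(−0.025)·[0.4476·0.0000 + 0.5524·28.7898] = 15.5112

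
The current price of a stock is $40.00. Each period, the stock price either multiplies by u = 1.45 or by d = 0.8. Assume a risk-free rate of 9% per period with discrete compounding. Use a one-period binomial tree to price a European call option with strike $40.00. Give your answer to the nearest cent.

$7.37

Risk-neutral probability p = (1 + 0.09 − 0.8)/(1.45 − 0.8) = 0.2900/0.6500 = 0.4462
Terminal stock prices: S_u = 58, S_d = 32
Terminal payoffs (S − K): max(18, 0) = 18, max(-8, 0) = 0
Node 0 (S = 40): V_0 = 1/1.09·[0.4462·18.0000 + 0.5538·0.0000] = 7.3677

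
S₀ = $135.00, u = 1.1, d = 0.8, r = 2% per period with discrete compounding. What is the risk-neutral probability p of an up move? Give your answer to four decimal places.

Risk-neutral probability p = (1 + 0.02 − 0.8)/(1.1 − 0.8) = 0.2200/0.3000 = 0.7333

p = 0.7333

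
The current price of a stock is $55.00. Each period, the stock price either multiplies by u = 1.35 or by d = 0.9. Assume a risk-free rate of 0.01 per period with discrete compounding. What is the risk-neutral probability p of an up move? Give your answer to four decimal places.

Risk-neutral probability p = (1 + 0.01 − 0.9)/(1.35 − 0.9) = 0.1100/0.4500 = 0.2444

p = 0.2444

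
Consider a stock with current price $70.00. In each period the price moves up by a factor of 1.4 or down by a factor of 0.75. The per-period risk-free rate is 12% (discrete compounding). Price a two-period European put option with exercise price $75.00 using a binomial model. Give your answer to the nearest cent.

$5.86

Risk-neutral probability p = (1 + 0.12 − 0.75)/(1.4 − 0.75) = 0.3700/0.6500 = 0.5692
Terminal stock prices: S_uu = 137.2, S_ud = 73.5, S_dd = 39.38
Terminal payoffs (K − S): max(-62.2, 0) = 0, max(1.5, 0) = 1.5, max(35.62, 0) = 35.62
Node u (S = 98): V_u = 1/1.12·[0.5692·0.0000 + 0.4308·1.5000] = 0.5769
Node d (S = 52.5): V_d = 1/1.12·[0.5692·1.5000 + 0.4308·35.6250] = 14.4643
Node 0 (S = 70): V_0 = 1/1.12·[0.5692·0.5769 + 0.4308·14.4643] = 5.8564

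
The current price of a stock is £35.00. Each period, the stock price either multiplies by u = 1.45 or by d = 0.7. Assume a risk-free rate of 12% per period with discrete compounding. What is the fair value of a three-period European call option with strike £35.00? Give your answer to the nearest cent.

£13.83

Risk-neutral probability p = (1 + 0.12 − 0.7)/(1.45 − 0.7) = 0.4200/0.7500 = 0.5600
Terminal stock prices: S_uuu = 106.7, S_uud = 51.51, S_udd = 24.87, S_ddd = 12
Terminal payoffs (S − K): max(71.7, 0) = 71.7, max(16.51, 0) = 16.51, max(-10.13, 0) = 0, max(-23, 0) = 0
Node uu (S = 73.59): V_uu = 1/1.12·[0.5600·71.7019 + 0.4400·16.5113] = 42.3375
Node ud (S = 35.52): V_ud = 1/1.12·[0.5600·16.5113 + 0.4400·0.0000] = 8.2556
Node dd (S = 17.15): V_dd = 1/1.12·[0.5600·0.0000 + 0.4400·0.0000] = 0.0000
Node u (S = 50.75): V_u = 1/1.12·[0.5600·42.3375 + 0.4400·8.2556] = 24.4120
Node d (S = 24.5): V_d = 1/1.12·[0.5600·8.2556 + 0.4400·0.0000] = 4.1278
Node 0 (S = 35): V_0 = 1/1.12·[0.5600·24.4120 + 0.4400·4.1278] = 13.8277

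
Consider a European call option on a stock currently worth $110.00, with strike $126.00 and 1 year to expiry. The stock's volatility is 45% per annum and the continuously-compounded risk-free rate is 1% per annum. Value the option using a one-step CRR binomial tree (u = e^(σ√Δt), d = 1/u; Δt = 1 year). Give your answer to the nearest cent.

CRR parameters: u = e^(σ√Δt) = e^(0.45·√1) = 1.5683, d = 1/u = 0.6376
Per-period rate: rΔt = 0.01·1 = 0.01, so R = e^0.01 = 1.0101
Risk-neutral probability p = (e^0.01 − 0.6376)/(1.5683 − 0.6376) = 0.3724/0.9307 = 0.4002
Terminal stock prices: S_u = 172.5, S_d = 70.14
Terminal payoffs (S − K): max(46.51, 0) = 46.51, max(-55.86, 0) = 0
Node 0 (S = 110): V_0 = e^(−0.01)·[0.4002·46.5143 + 0.5998·0.0000] = 18.4279

$18.43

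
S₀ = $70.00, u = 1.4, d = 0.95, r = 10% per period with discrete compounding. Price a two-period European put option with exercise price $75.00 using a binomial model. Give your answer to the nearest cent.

$4.34

Risk-neutral probability p = (1 + 0.1 − 0.95)/(1.4 − 0.95) = 0.1500/0.4500 = 0.3333
Terminal stock prices: S_uu = 137.2, S_ud = 93.1, S_dd = 63.17
Terminal payoffs (K − S): max(-62.2, 0) = 0, max(-18.1, 0) = 0, max(11.83, 0) = 11.83
Node u (S = 98): V_u = 1/1.1·[0.3333·0.0000 + 0.6667·0.0000] = 0.0000
Node d (S = 66.5): V_d = 1/1.1·[0.3333·0.0000 + 0.6667·11.8250] = 7.1667
Node 0 (S = 70): V_0 = 1/1.1·[0.3333·0.0000 + 0.6667·7.1667] = 4.3434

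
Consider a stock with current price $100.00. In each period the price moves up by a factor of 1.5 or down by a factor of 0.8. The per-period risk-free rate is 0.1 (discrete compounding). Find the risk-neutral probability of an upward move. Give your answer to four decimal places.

p = 0.4286

Risk-neutral probability p = (1 + 0.1 − 0.8)/(1.5 − 0.8) = 0.3000/0.7000 = 0.4286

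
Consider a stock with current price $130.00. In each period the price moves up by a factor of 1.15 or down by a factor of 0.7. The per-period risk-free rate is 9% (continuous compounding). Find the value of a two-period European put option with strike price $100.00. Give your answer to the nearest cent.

Risk-neutral probability p = (e^0.09 − 0.7)/(1.15 − 0.7) = 0.3942/0.4500 = 0.8759
Terminal stock prices: S_uu = 171.9, S_ud = 104.6, S_dd = 63.7
Terminal payoffs (K − S): max(-71.92, 0) = 0, max(-4.65, 0) = 0, max(36.3, 0) = 36.3
Node u (S = 149.5): V_u = e^(−0.09)·[0.8759·0.0000 + 0.1241·0.0000] = 0.0000
Node d (S = 91): V_d = e^(−0.09)·[0.8759·0.0000 + 0.1241·36.3000] = 4.1157
Node 0 (S = 130): V_0 = e^(−0.09)·[0.8759·0.0000 + 0.1241·4.1157] = 0.4666

$0.47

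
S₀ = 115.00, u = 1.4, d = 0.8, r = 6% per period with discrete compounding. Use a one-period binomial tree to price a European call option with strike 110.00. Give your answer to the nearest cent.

20.85

Risk-neutral probability p = (1 + 0.06 − 0.8)/(1.4 − 0.8) = 0.2600/0.6000 = 0.4333
Terminal stock prices: S_u = 161, S_d = 92
Terminal payoffs (S − K): max(51, 0) = 51, max(-18, 0) = 0
Node 0 (S = 115): V_0 = 1/1.06·[0.4333·51.0000 + 0.5667·0.0000] = 20.8491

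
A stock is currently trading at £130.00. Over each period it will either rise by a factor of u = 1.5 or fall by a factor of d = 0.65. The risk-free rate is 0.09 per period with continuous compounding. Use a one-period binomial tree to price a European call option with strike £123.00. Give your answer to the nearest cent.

£34.39

Risk-neutral probability p = (e^0.09 − 0.65)/(1.5 − 0.65) = 0.4442/0.8500 = 0.5226
Terminal stock prices: S_u = 195, S_d = 84.5
Terminal payoffs (S − K): max(72, 0) = 72, max(-38.5, 0) = 0
Node 0 (S = 130): V_0 = e^(−0.09)·[0.5226·72.0000 + 0.4774·0.0000] = 34.3859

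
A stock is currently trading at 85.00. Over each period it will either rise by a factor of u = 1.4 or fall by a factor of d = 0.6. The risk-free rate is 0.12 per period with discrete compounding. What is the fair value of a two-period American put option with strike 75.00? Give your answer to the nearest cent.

Risk-neutral probability p = (1 + 0.12 − 0.6)/(1.4 − 0.6) = 0.5200/0.8000 = 0.6500
Terminal stock prices: S_uu = 166.6, S_ud = 71.4, S_dd = 30.6
Terminal payoffs (K − S): max(-91.6, 0) = 0, max(3.6, 0) = 3.6, max(44.4, 0) = 44.4
Node u (S = 119): continuation = 1/1.12·[0.6500·0.0000 + 0.3500·3.6000] = 1.1250; exercise value = 0.0000 ≤ continuation, so V_u = 1.1250
Node d (S = 51): continuation = 1/1.12·[0.6500·3.6000 + 0.3500·44.4000] = 15.9643; exercise value = 24.0000 > continuation, so V_d = 24.0000 (exercise)
Node 0 (S = 85): continuation = 1/1.12·[0.6500·1.1250 + 0.3500·24.0000] = 8.1529; exercise value = 0.0000 ≤ continuation, so V_0 = 8.1529

8.15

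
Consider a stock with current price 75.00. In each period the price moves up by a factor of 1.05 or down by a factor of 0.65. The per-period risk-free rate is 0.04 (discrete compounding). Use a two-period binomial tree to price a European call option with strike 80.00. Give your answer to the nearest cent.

Risk-neutral probability p = (1 + 0.04 − 0.65)/(1.05 − 0.65) = 0.3900/0.4000 = 0.9750
Terminal stock prices: S_uu = 82.69, S_ud = 51.19, S_dd = 31.69
Terminal payoffs (S − K): max(2.688, 0) = 2.688, max(-28.81, 0) = 0, max(-48.31, 0) = 0
Node u (S = 78.75): V_u = 1/1.04·[0.9750·2.6875 + 0.0250·0.0000] = 2.5195
Node d (S = 48.75): V_d = 1/1.04·[0.9750·0.0000 + 0.0250·0.0000] = 0.0000
Node 0 (S = 75): V_0 = 1/1.04·[0.9750·2.5195 + 0.0250·0.0000] = 2.3621

2.36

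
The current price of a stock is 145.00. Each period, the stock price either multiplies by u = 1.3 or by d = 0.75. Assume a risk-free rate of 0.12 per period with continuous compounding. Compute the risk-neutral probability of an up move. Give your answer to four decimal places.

Risk-neutral probability p = (e^0.12 − 0.75)/(1.3 − 0.75) = 0.3775/0.5500 = 0.6864

p = 0.6864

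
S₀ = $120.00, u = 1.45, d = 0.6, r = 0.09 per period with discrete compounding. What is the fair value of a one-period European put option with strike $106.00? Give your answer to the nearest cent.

$13.21

Risk-neutral probability p = (1 + 0.09 − 0.6)/(1.45 − 0.6) = 0.4900/0.8500 = 0.5765
Terminal stock prices: S_u = 174, S_d = 72
Terminal payoffs (K − S): max(-68, 0) = 0, max(34, 0) = 34
Node 0 (S = 120): V_0 = 1/1.09·[0.5765·0.0000 + 0.4235·34.0000] = 13.2110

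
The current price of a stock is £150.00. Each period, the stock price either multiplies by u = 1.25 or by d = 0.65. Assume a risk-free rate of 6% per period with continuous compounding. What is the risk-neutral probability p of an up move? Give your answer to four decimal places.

p = 0.6864

Risk-neutral probability p = (e^0.06 − 0.65)/(1.25 − 0.65) = 0.4118/0.6000 = 0.6864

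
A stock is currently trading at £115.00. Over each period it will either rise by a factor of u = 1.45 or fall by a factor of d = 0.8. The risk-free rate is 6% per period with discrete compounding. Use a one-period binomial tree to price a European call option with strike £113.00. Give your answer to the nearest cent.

Risk-neutral probability p = (1 + 0.06 − 0.8)/(1.45 − 0.8) = 0.2600/0.6500 = 0.4000
Terminal stock prices: S_u = 166.8, S_d = 92
Terminal payoffs (S − K): max(53.75, 0) = 53.75, max(-21, 0) = 0
Node 0 (S = 115): V_0 = 1/1.06·[0.4000·53.7500 + 0.6000·0.0000] = 20.2830

£20.28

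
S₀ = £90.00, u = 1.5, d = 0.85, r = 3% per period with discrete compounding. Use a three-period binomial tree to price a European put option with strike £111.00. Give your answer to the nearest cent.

Risk-neutral probability p = (1 + 0.03 − 0.85)/(1.5 − 0.85) = 0.1800/0.6500 = 0.2769
Terminal stock prices: S_uuu = 303.8, S_uud = 172.1, S_udd = 97.54, S_ddd = 55.27
Terminal payoffs (K − S): max(-192.8, 0) = 0, max(-61.12, 0) = 0, max(13.46, 0) = 13.46, max(55.73, 0) = 55.73
Node uu (S = 202.5): V_uu = 1/1.03·[0.2769·0.0000 + 0.7231·0.0000] = 0.0000
Node ud (S = 114.8): V_ud = 1/1.03·[0.2769·0.0000 + 0.7231·13.4625] = 9.4509
Node dd (S = 65.02): V_dd = 1/1.03·[0.2769·13.4625 + 0.7231·55.7288] = 42.7420
Node u (S = 135): V_u = 1/1.03·[0.2769·0.0000 + 0.7231·9.4509] = 6.6347
Node d (S = 76.5): V_d = 1/1.03·[0.2769·9.4509 + 0.7231·42.7420] = 32.5465
Node 0 (S = 90): V_0 = 1/1.03·[0.2769·6.6347 + 0.7231·32.5465] = 24.6320

£24.63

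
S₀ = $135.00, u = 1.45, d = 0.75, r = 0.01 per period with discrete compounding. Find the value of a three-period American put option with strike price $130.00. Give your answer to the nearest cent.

$26.61

Risk-neutral probability p = (1 + 0.01 − 0.75)/(1.45 − 0.75) = 0.2600/0.7000 = 0.3714
Terminal stock prices: S_uuu = 411.6, S_uud = 212.9, S_udd = 110.1, S_ddd = 56.95
Terminal payoffs (K − S): max(-281.6, 0) = 0, max(-82.88, 0) = 0, max(19.89, 0) = 19.89, max(73.05, 0) = 73.05
Node uu (S = 283.8): continuation = 1/1.01·[0.3714·0.0000 + 0.6286·0.0000] = 0.0000; exercise value = 0.0000 ≤ continuation, so V_uu = 0.0000
Node ud (S = 146.8): continuation = 1/1.01·[0.3714·0.0000 + 0.6286·19.8906] = 12.3789; exercise value = 0.0000 ≤ continuation, so V_ud = 12.3789
Node dd (S = 75.94): continuation = 1/1.01·[0.3714·19.8906 + 0.6286·73.0469] = 52.7754; exercise value = 54.0625 > continuation, so V_dd = 54.0625 (exercise)
Node u (S = 195.8): continuation = 1/1.01·[0.3714·0.0000 + 0.6286·12.3789] = 7.7040; exercise value = 0.0000 ≤ continuation, so V_u = 7.7040
Node d (S = 101.2): continuation = 1/1.01·[0.3714·12.3789 + 0.6286·54.0625] = 38.1980; exercise value = 28.7500 ≤ continuation, so V_d = 38.1980
Node 0 (S = 135): continuation = 1/1.01·[0.3714·7.7040 + 0.6286·38.1980] = 26.6056; exercise value = 0.0000 ≤ continuation, so V_0 = 26.6056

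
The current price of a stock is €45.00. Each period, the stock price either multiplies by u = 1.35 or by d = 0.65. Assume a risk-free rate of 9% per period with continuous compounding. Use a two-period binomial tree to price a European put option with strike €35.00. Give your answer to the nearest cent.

Risk-neutral probability p = (e^0.09 − 0.65)/(1.35 − 0.65) = 0.4442/0.7000 = 0.6345
Terminal stock prices: S_uu = 82.01, S_ud = 39.49, S_dd = 19.01
Terminal payoffs (K − S): max(-47.01, 0) = 0, max(-4.488, 0) = 0, max(15.99, 0) = 15.99
Node u (S = 60.75): V_u = e^(−0.09)·[0.6345·0.0000 + 0.3655·0.0000] = 0.0000
Node d (S = 29.25): V_d = e^(−0.09)·[0.6345·0.0000 + 0.3655·15.9875] = 5.3400
Node 0 (S = 45): V_0 = e^(−0.09)·[0.6345·0.0000 + 0.3655·5.3400] = 1.7836

€1.78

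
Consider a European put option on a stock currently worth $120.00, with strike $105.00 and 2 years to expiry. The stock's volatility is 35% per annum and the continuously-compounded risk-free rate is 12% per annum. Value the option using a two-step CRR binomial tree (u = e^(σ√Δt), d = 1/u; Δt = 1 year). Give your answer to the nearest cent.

CRR parameters: u = e^(σ√Δt) = e^(0.35·√1) = 1.4191, d = 1/u = 0.7047
Per-period rate: rΔt = 0.12·1 = 0.12, so R = e^0.12 = 1.1275
Risk-neutral probability p = (e^0.12 − 0.7047)/(1.4191 − 0.7047) = 0.4228/0.7144 = 0.5919
Terminal stock prices: S_uu = 241.7, S_ud = 120, S_dd = 59.59
Terminal payoffs (K − S): max(-136.7, 0) = 0, max(-15, 0) = 0, max(45.41, 0) = 45.41
Node u (S = 170.3): V_u = e^(−0.12)·[0.5919·0.0000 + 0.4081·0.0000] = 0.0000
Node d (S = 84.56): V_d = e^(−0.12)·[0.5919·0.0000 + 0.4081·45.4098] = 16.4380
Node 0 (S = 120): V_0 = e^(−0.12)·[0.5919·0.0000 + 0.4081·16.4380] = 5.9504

$5.95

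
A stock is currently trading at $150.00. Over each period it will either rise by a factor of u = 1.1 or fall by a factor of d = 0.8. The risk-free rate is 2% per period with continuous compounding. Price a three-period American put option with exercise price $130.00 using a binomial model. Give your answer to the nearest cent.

Risk-neutral probability p = (e^0.02 − 0.8)/(1.1 − 0.8) = 0.2202/0.3000 = 0.7340
Terminal stock prices: S_uuu = 199.7, S_uud = 145.2, S_udd = 105.6, S_ddd = 76.8
Terminal payoffs (K − S): max(-69.65, 0) = 0, max(-15.2, 0) = 0, max(24.4, 0) = 24.4, max(53.2, 0) = 53.2
Node uu (S = 181.5): continuation = e^(−0.02)·[0.7340·0.0000 + 0.2660·0.0000] = 0.0000; exercise value = 0.0000 ≤ continuation, so V_uu = 0.0000
Node ud (S = 132): continuation = e^(−0.02)·[0.7340·0.0000 + 0.2660·24.4000] = 6.3618; exercise value = 0.0000 ≤ continuation, so V_ud = 6.3618
Node dd (S = 96): continuation = e^(−0.02)·[0.7340·24.4000 + 0.2660·53.2000] = 31.4258; exercise value = 34.0000 > continuation, so V_dd = 34.0000 (exercise)
Node u (S = 165): continuation = e^(−0.02)·[0.7340·0.0000 + 0.2660·6.3618] = 1.6587; exercise value = 0.0000 ≤ continuation, so V_u = 1.6587
Node d (S = 120): continuation = e^(−0.02)·[0.7340·6.3618 + 0.2660·34.0000] = 13.4419; exercise value = 10.0000 ≤ continuation, so V_d = 13.4419
Node 0 (S = 150): continuation = e^(−0.02)·[0.7340·1.6587 + 0.2660·13.4419] = 4.6981; exercise value = 0.0000 ≤ continuation, so V_0 = 4.6981

$4.70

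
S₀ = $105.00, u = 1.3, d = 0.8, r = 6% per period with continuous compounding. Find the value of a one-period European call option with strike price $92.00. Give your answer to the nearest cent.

Risk-neutral probability p = (e^0.06 − 0.8)/(1.3 − 0.8) = 0.2618/0.5000 = 0.5237
Terminal stock prices: S_u = 136.5, S_d = 84
Terminal payoffs (S − K): max(44.5, 0) = 44.5, max(-8, 0) = 0
Node 0 (S = 105): V_0 = e^(−0.06)·[0.5237·44.5000 + 0.4763·0.0000] = 21.9464

$21.95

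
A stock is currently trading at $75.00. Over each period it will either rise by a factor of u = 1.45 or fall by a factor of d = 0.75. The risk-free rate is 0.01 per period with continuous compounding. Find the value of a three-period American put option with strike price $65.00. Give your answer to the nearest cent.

$9.92

Risk-neutral probability p = (e^0.01 − 0.75)/(1.45 − 0.75) = 0.2601/0.7000 = 0.3715
Terminal stock prices: S_uuu = 228.6, S_uud = 118.3, S_udd = 61.17, S_ddd = 31.64
Terminal payoffs (K − S): max(-163.6, 0) = 0, max(-53.27, 0) = 0, max(3.828, 0) = 3.828, max(33.36, 0) = 33.36
Node uu (S = 157.7): continuation = e^(−0.01)·[0.3715·0.0000 + 0.6285·0.0000] = 0.0000; exercise value = 0.0000 ≤ continuation, so V_uu = 0.0000
Node ud (S = 81.56): continuation = e^(−0.01)·[0.3715·0.0000 + 0.6285·3.8281] = 2.3820; exercise value = 0.0000 ≤ continuation, so V_ud = 2.3820
Node dd (S = 42.19): continuation = e^(−0.01)·[0.3715·3.8281 + 0.6285·33.3594] = 22.1657; exercise value = 22.8125 > continuation, so V_dd = 22.8125 (exercise)
Node u (S = 108.8): continuation = e^(−0.01)·[0.3715·0.0000 + 0.6285·2.3820] = 1.4822; exercise value = 0.0000 ≤ continuation, so V_u = 1.4822
Node d (S = 56.25): continuation = e^(−0.01)·[0.3715·2.3820 + 0.6285·22.8125] = 15.0711; exercise value = 8.7500 ≤ continuation, so V_d = 15.0711
Node 0 (S = 75): continuation = e^(−0.01)·[0.3715·1.4822 + 0.6285·15.0711] = 9.9231; exercise value = 0.0000 ≤ continuation, so V_0 = 9.9231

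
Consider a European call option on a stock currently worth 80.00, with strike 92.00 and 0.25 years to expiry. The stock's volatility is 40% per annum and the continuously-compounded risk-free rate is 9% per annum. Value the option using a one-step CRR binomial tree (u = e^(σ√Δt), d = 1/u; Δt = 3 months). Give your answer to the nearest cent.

CRR parameters: u = e^(σ√Δt) = e^(0.4·√0.25) = 1.2214, d = 1/u = 0.8187
Per-period rate: rΔt = 0.09·0.25 = 0.0225, so R = e^0.0225 = 1.0228
Risk-neutral probability p = (e^0.0225 − 0.8187)/(1.2214 − 0.8187) = 0.2040/0.4027 = 0.5067
Terminal stock prices: S_u = 97.71, S_d = 65.5
Terminal payoffs (S − K): max(5.712, 0) = 5.712, max(-26.5, 0) = 0
Node 0 (S = 80): V_0 = e^(−0.0225)·[0.5067·5.7122 + 0.4933·0.0000] = 2.8299

2.83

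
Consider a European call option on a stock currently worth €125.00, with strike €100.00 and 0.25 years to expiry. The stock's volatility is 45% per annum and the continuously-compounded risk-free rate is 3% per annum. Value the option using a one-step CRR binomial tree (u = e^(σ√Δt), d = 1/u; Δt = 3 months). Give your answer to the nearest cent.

€25.85

CRR parameters: u = e^(σ√Δt) = e^(0.45·√0.25) = 1.2523, d = 1/u = 0.7985
Per-period rate: rΔt = 0.03·0.25 = 0.0075, so R = e^0.0075 = 1.0075
Risk-neutral probability p = (e^0.0075 − 0.7985)/(1.2523 − 0.7985) = 0.2090/0.4538 = 0.4606
Terminal stock prices: S_u = 156.5, S_d = 99.81
Terminal payoffs (S − K): max(56.54, 0) = 56.54, max(-0.1855, 0) = 0
Node 0 (S = 125): V_0 = e^(−0.0075)·[0.4606·56.5403 + 0.5394·0.0000] = 25.8465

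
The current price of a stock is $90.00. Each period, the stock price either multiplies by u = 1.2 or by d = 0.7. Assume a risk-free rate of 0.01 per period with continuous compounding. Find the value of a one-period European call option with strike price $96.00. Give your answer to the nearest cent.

Risk-neutral probability p = (e^0.01 − 0.7)/(1.2 − 0.7) = 0.3101/0.5000 = 0.6201
Terminal stock prices: S_u = 108, S_d = 63
Terminal payoffs (S − K): max(12, 0) = 12, max(-33, 0) = 0
Node 0 (S = 90): V_0 = e^(−0.01)·[0.6201·12.0000 + 0.3799·0.0000] = 7.3672

$7.37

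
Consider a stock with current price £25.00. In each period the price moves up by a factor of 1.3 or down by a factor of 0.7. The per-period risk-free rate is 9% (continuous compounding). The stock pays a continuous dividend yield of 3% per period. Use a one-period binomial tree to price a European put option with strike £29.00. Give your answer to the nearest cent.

Per-period risk-free factor R = e^0.09 = 1.0942; dividend-adjusted growth = e^(0.09−0.03) = 1.0618.
Risk-neutral probability p = (1.0618 − 0.7)/(1.3 − 0.7) = 0.3618/0.6000 = 0.6031
Terminal stock prices: S_u = 32.5, S_d = 17.5
Terminal payoffs (K − S): max(-3.5, 0) = 0, max(11.5, 0) = 11.5
Node 0 (S = 25): V_0 = e^(−0.09)·[0.6031·0.0000 + 0.3969·11.5000] = 4.1719

£4.17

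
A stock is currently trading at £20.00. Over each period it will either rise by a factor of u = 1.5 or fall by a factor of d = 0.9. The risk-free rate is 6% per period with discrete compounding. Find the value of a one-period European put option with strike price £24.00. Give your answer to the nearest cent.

Risk-neutral probability p = (1 + 0.06 − 0.9)/(1.5 − 0.9) = 0.1600/0.6000 = 0.2667
Terminal stock prices: S_u = 30, S_d = 18
Terminal payoffs (K − S): max(-6, 0) = 0, max(6, 0) = 6
Node 0 (S = 20): V_0 = 1/1.06·[0.2667·0.0000 + 0.7333·6.0000] = 4.1509

£4.15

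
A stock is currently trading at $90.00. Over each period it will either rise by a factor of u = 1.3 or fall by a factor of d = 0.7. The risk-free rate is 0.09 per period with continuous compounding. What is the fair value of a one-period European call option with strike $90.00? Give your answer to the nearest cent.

$16.21

Risk-neutral probability p = (e^0.09 − 0.7)/(1.3 − 0.7) = 0.3942/0.6000 = 0.6570
Terminal stock prices: S_u = 117, S_d = 63
Terminal payoffs (S − K): max(27, 0) = 27, max(-27, 0) = 0
Node 0 (S = 90): V_0 = e^(−0.09)·[0.6570·27.0000 + 0.3430·0.0000] = 16.2112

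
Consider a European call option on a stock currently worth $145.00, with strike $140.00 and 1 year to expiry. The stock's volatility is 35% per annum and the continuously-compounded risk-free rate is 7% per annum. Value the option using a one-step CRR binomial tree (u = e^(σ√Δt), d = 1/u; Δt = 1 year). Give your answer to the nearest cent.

$31.57

CRR parameters: u = e^(σ√Δt) = e^(0.35·√1) = 1.4191, d = 1/u = 0.7047
Per-period rate: rΔt = 0.07·1 = 0.07, so R = e^0.07 = 1.0725
Risk-neutral probability p = (e^0.07 − 0.7047)/(1.4191 − 0.7047) = 0.3678/0.7144 = 0.5149
Terminal stock prices: S_u = 205.8, S_d = 102.2
Terminal payoffs (S − K): max(65.76, 0) = 65.76, max(-37.82, 0) = 0
Node 0 (S = 145): V_0 = e^(−0.07)·[0.5149·65.7648 + 0.4851·0.0000] = 31.5718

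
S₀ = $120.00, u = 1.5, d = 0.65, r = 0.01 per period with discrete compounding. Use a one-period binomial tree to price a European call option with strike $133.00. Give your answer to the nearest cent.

$19.71

Risk-neutral probability p = (1 + 0.01 − 0.65)/(1.5 − 0.65) = 0.3600/0.8500 = 0.4235
Terminal stock prices: S_u = 180, S_d = 78
Terminal payoffs (S − K): max(47, 0) = 47, max(-55, 0) = 0
Node 0 (S = 120): V_0 = 1/1.01·[0.4235·47.0000 + 0.5765·0.0000] = 19.7088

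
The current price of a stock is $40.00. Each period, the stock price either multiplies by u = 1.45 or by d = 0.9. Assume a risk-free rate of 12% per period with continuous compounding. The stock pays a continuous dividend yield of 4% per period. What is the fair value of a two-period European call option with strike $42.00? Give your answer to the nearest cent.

Per-period risk-free factor R = e^0.12 = 1.1275; dividend-adjusted growth = e^(0.12−0.04) = 1.0833.
Risk-neutral probability p = (1.0833 − 0.9)/(1.45 − 0.9) = 0.1833/0.5500 = 0.3332
Terminal stock prices: S_uu = 84.1, S_ud = 52.2, S_dd = 32.4
Terminal payoffs (S − K): max(42.1, 0) = 42.1, max(10.2, 0) = 10.2, max(-9.6, 0) = 0
Node u (S = 58): V_u = e^(−0.12)·[0.3332·42.1000 + 0.6668·10.2000] = 18.4751
Node d (S = 36): V_d = e^(−0.12)·[0.3332·10.2000 + 0.6668·0.0000] = 3.0148
Node 0 (S = 40): V_0 = e^(−0.12)·[0.3332·18.4751 + 0.6668·3.0148] = 7.2434

$7.24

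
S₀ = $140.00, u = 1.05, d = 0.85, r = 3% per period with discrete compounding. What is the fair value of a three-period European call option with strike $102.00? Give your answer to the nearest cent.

$46.67

Risk-neutral probability p = (1 + 0.03 − 0.85)/(1.05 − 0.85) = 0.1800/0.2000 = 0.9000
Terminal stock prices: S_uuu = 162.1, S_uud = 131.2, S_udd = 106.2, S_ddd = 85.98
Terminal payoffs (S − K): max(60.07, 0) = 60.07, max(29.2, 0) = 29.2, max(4.207, 0) = 4.207, max(-16.02, 0) = 0
Node uu (S = 154.3): V_uu = 1/1.03·[0.9000·60.0675 + 0.1000·29.1975] = 55.3209
Node ud (S = 125): V_ud = 1/1.03·[0.9000·29.1975 + 0.1000·4.2075] = 25.9209
Node dd (S = 101.1): V_dd = 1/1.03·[0.9000·4.2075 + 0.1000·0.0000] = 3.6765
Node u (S = 147): V_u = 1/1.03·[0.9000·55.3209 + 0.1000·25.9209] = 50.8552
Node d (S = 119): V_d = 1/1.03·[0.9000·25.9209 + 0.1000·3.6765] = 23.0062
Node 0 (S = 140): V_0 = 1/1.03·[0.9000·50.8552 + 0.1000·23.0062] = 46.6702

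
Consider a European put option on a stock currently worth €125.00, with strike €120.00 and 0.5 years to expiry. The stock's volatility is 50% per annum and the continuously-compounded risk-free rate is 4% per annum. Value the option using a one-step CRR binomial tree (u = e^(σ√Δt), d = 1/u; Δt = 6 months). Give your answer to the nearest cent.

€17.67

CRR parameters: u = e^(σ√Δt) = e^(0.5·√0.5) = 1.4241, d = 1/u = 0.7022
Per-period rate: rΔt = 0.04·0.5 = 0.02, so R = e^0.02 = 1.0202
Risk-neutral probability p = (e^0.02 − 0.7022)/(1.4241 − 0.7022) = 0.3180/0.7219 = 0.4405
Terminal stock prices: S_u = 178, S_d = 87.77
Terminal payoffs (K − S): max(-58.01, 0) = 0, max(32.23, 0) = 32.23
Node 0 (S = 125): V_0 = e^(−0.02)·[0.4405·0.0000 + 0.5595·32.2264] = 17.6736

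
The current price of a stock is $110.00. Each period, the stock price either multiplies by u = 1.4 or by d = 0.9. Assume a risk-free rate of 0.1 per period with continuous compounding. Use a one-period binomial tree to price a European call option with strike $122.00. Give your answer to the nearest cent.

$11.88

Risk-neutral probability p = (e^0.1 − 0.9)/(1.4 − 0.9) = 0.2052/0.5000 = 0.4103
Terminal stock prices: S_u = 154, S_d = 99
Terminal payoffs (S − K): max(32, 0) = 32, max(-23, 0) = 0
Node 0 (S = 110): V_0 = e^(−0.1)·[0.4103·32.0000 + 0.5897·0.0000] = 11.8814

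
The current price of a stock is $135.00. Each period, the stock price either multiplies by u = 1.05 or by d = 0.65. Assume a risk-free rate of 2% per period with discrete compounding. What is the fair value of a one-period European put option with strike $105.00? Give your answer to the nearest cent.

$1.27

Risk-neutral probability p = (1 + 0.02 − 0.65)/(1.05 − 0.65) = 0.3700/0.4000 = 0.9250
Terminal stock prices: S_u = 141.8, S_d = 87.75
Terminal payoffs (K − S): max(-36.75, 0) = 0, max(17.25, 0) = 17.25
Node 0 (S = 135): V_0 = 1/1.02·[0.9250·0.0000 + 0.0750·17.2500] = 1.2684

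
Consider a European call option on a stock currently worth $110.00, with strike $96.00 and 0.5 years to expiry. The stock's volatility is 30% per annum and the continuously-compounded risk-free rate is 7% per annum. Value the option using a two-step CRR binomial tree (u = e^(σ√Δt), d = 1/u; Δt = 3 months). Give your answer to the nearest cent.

$20.51

CRR parameters: u = e^(σ√Δt) = e^(0.3·√0.25) = 1.1618, d = 1/u = 0.8607
Per-period rate: rΔt = 0.07·0.25 = 0.0175, so R = e^0.0175 = 1.0177
Risk-neutral probability p = (e^0.0175 − 0.8607)/(1.1618 − 0.8607) = 0.1569/0.3011 = 0.5212
Terminal stock prices: S_uu = 148.5, S_ud = 110, S_dd = 81.49
Terminal payoffs (S − K): max(52.48, 0) = 52.48, max(14, 0) = 14, max(-14.51, 0) = 0
Node u (S = 127.8): V_u = e^(−0.0175)·[0.5212·52.4845 + 0.4788·14.0000] = 33.4672
Node d (S = 94.68): V_d = e^(−0.0175)·[0.5212·14.0000 + 0.4788·0.0000] = 7.1702
Node 0 (S = 110): V_0 = e^(−0.0175)·[0.5212·33.4672 + 0.4788·7.1702] = 20.5139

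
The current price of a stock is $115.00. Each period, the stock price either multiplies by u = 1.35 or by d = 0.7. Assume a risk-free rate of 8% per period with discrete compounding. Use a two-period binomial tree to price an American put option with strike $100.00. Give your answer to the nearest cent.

$7.50

Risk-neutral probability p = (1 + 0.08 − 0.7)/(1.35 − 0.7) = 0.3800/0.6500 = 0.5846
Terminal stock prices: S_uu = 209.6, S_ud = 108.7, S_dd = 56.35
Terminal payoffs (K − S): max(-109.6, 0) = 0, max(-8.675, 0) = 0, max(43.65, 0) = 43.65
Node u (S = 155.2): continuation = 1/1.08·[0.5846·0.0000 + 0.4154·0.0000] = 0.0000; exercise value = 0.0000 ≤ continuation, so V_u = 0.0000
Node d (S = 80.5): continuation = 1/1.08·[0.5846·0.0000 + 0.4154·43.6500] = 16.7885; exercise value = 19.5000 > continuation, so V_d = 19.5000 (exercise)
Node 0 (S = 115): continuation = 1/1.08·[0.5846·0.0000 + 0.4154·19.5000] = 7.5000; exercise value = 0.0000 ≤ continuation, so V_0 = 7.5000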